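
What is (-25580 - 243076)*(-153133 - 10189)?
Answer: 43877435232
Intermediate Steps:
(-25580 - 243076)*(-153133 - 10189) = -268656*(-163322) = 43877435232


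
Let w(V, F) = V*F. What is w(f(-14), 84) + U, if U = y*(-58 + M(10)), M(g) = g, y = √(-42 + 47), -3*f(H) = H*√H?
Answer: -48*√5 + 392*I*√14 ≈ -107.33 + 1466.7*I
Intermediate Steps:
f(H) = -H^(3/2)/3 (f(H) = -H*√H/3 = -H^(3/2)/3)
y = √5 ≈ 2.2361
U = -48*√5 (U = √5*(-58 + 10) = √5*(-48) = -48*√5 ≈ -107.33)
w(V, F) = F*V
w(f(-14), 84) + U = 84*(-(-14)*I*√14/3) - 48*√5 = 84*(14*I*√14/3) - 48*√5 = 392*I*√14 - 48*√5 = -48*√5 + 392*I*√14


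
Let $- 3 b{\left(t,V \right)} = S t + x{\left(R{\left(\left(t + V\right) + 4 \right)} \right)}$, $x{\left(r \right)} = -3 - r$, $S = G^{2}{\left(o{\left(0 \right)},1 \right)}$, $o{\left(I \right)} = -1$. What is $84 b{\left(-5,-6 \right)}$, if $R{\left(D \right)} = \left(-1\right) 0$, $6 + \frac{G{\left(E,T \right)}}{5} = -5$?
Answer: $423584$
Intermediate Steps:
$G{\left(E,T \right)} = -55$ ($G{\left(E,T \right)} = -30 + 5 \left(-5\right) = -30 - 25 = -55$)
$S = 3025$ ($S = \left(-55\right)^{2} = 3025$)
$R{\left(D \right)} = 0$
$b{\left(t,V \right)} = 1 - \frac{3025 t}{3}$ ($b{\left(t,V \right)} = - \frac{3025 t - 3}{3} = - \frac{-3 + 3025 t}{3} = 1 - \frac{3025 t}{3}$)
$84 b{\left(-5,-6 \right)} = 84 \left(1 - - \frac{15125}{3}\right) = 84 \left(1 + \frac{15125}{3}\right) = 84 \cdot \frac{15128}{3} = 423584$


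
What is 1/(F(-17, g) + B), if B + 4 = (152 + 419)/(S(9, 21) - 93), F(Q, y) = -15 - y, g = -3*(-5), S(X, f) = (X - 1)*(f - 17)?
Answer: -61/2645 ≈ -0.023062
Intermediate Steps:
S(X, f) = (-1 + X)*(-17 + f)
g = 15
B = -815/61 (B = -4 + (152 + 419)/((17 - 1*21 - 17*9 + 9*21) - 93) = -4 + 571/((17 - 21 - 153 + 189) - 93) = -4 + 571/(32 - 93) = -4 + 571/(-61) = -4 + 571*(-1/61) = -4 - 571/61 = -815/61 ≈ -13.361)
1/(F(-17, g) + B) = 1/((-15 - 1*15) - 815/61) = 1/((-15 - 15) - 815/61) = 1/(-30 - 815/61) = 1/(-2645/61) = -61/2645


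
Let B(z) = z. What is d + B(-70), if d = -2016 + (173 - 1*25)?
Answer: -1938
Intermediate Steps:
d = -1868 (d = -2016 + (173 - 25) = -2016 + 148 = -1868)
d + B(-70) = -1868 - 70 = -1938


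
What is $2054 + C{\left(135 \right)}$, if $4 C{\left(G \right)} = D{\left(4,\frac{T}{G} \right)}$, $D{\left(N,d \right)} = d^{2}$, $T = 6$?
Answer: $\frac{4159351}{2025} \approx 2054.0$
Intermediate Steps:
$C{\left(G \right)} = \frac{9}{G^{2}}$ ($C{\left(G \right)} = \frac{\left(\frac{6}{G}\right)^{2}}{4} = \frac{36 \frac{1}{G^{2}}}{4} = \frac{9}{G^{2}}$)
$2054 + C{\left(135 \right)} = 2054 + \frac{9}{18225} = 2054 + 9 \cdot \frac{1}{18225} = 2054 + \frac{1}{2025} = \frac{4159351}{2025}$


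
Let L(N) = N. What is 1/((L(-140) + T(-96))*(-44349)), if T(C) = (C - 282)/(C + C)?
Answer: 32/195889533 ≈ 1.6336e-7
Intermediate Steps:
T(C) = (-282 + C)/(2*C) (T(C) = (-282 + C)/((2*C)) = (-282 + C)*(1/(2*C)) = (-282 + C)/(2*C))
1/((L(-140) + T(-96))*(-44349)) = 1/(-140 + (½)*(-282 - 96)/(-96)*(-44349)) = -1/44349/(-140 + (½)*(-1/96)*(-378)) = -1/44349/(-140 + 63/32) = -1/44349/(-4417/32) = -32/4417*(-1/44349) = 32/195889533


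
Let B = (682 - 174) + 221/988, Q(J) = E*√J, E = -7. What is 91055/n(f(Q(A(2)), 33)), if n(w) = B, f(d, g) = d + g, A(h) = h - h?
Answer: 1384036/7725 ≈ 179.16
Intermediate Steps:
A(h) = 0
Q(J) = -7*√J
B = 38625/76 (B = 508 + 221*(1/988) = 508 + 17/76 = 38625/76 ≈ 508.22)
n(w) = 38625/76
91055/n(f(Q(A(2)), 33)) = 91055/(38625/76) = 91055*(76/38625) = 1384036/7725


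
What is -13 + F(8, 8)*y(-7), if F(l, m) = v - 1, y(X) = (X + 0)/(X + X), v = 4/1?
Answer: -23/2 ≈ -11.500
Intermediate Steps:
v = 4 (v = 4*1 = 4)
y(X) = ½ (y(X) = X/((2*X)) = X*(1/(2*X)) = ½)
F(l, m) = 3 (F(l, m) = 4 - 1 = 3)
-13 + F(8, 8)*y(-7) = -13 + 3*(½) = -13 + 3/2 = -23/2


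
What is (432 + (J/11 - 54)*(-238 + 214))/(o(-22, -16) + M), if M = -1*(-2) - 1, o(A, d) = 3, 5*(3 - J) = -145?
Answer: 4560/11 ≈ 414.55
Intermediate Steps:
J = 32 (J = 3 - 1/5*(-145) = 3 + 29 = 32)
M = 1 (M = 2 - 1 = 1)
(432 + (J/11 - 54)*(-238 + 214))/(o(-22, -16) + M) = (432 + (32/11 - 54)*(-238 + 214))/(3 + 1) = (432 + (32*(1/11) - 54)*(-24))/4 = (432 + (32/11 - 54)*(-24))*(1/4) = (432 - 562/11*(-24))*(1/4) = (432 + 13488/11)*(1/4) = (18240/11)*(1/4) = 4560/11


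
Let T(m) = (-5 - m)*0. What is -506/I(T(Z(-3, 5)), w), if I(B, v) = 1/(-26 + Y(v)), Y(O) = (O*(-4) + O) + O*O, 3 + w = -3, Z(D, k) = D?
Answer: -14168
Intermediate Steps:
w = -6 (w = -3 - 3 = -6)
Y(O) = O² - 3*O (Y(O) = (-4*O + O) + O² = -3*O + O² = O² - 3*O)
T(m) = 0
I(B, v) = 1/(-26 + v*(-3 + v))
-506/I(T(Z(-3, 5)), w) = -(-13156 - 3036*(-3 - 6)) = -506/(1/(-26 - 6*(-9))) = -506/(1/(-26 + 54)) = -506/(1/28) = -506/1/28 = -506*28 = -14168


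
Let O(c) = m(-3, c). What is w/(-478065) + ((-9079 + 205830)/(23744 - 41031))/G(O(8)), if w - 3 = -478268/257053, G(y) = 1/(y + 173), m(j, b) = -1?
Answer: -4158675386187752257/2124365589746715 ≈ -1957.6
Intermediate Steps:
O(c) = -1
G(y) = 1/(173 + y)
w = 292891/257053 (w = 3 - 478268/257053 = 292891/257053 ≈ 1.1394)
w/(-478065) + ((-9079 + 205830)/(23744 - 41031))/G(O(8)) = (292891/257053)/(-478065) + ((-9079 + 205830)/(23744 - 41031))/(1/(173 - 1)) = (292891/257053)*(-1/478065) + (196751/(-17287))/(1/172) = -292891/122888042445 + (196751*(-1/17287))/(1/172) = -292891/122888042445 - 196751/17287*172 = -292891/122888042445 - 33841172/17287 = -4158675386187752257/2124365589746715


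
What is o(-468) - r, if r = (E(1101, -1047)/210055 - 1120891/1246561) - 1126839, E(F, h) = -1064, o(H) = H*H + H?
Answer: 352287034891562634/261846370855 ≈ 1.3454e+6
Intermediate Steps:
o(H) = H + H**2 (o(H) = H**2 + H = H + H**2)
r = -295058939462977254/261846370855 (r = (-1064/210055 - 1120891/1246561) - 1126839 = -236775099909/261846370855 - 1126839 = -295058939462977254/261846370855 ≈ -1.1268e+6)
o(-468) - r = -468*(1 - 468) - 1*(-295058939462977254/261846370855) = -468*(-467) + 295058939462977254/261846370855 = 218556 + 295058939462977254/261846370855 = 352287034891562634/261846370855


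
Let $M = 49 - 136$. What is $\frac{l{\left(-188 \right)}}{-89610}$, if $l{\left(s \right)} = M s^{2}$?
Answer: $\frac{17672}{515} \approx 34.315$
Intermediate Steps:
$M = -87$
$l{\left(s \right)} = - 87 s^{2}$
$\frac{l{\left(-188 \right)}}{-89610} = \frac{\left(-87\right) \left(-188\right)^{2}}{-89610} = \left(-87\right) 35344 \left(- \frac{1}{89610}\right) = \left(-3074928\right) \left(- \frac{1}{89610}\right) = \frac{17672}{515}$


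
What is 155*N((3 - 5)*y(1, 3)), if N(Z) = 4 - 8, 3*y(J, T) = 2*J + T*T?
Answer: -620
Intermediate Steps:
y(J, T) = T**2/3 + 2*J/3 (y(J, T) = (2*J + T*T)/3 = (2*J + T**2)/3 = (T**2 + 2*J)/3 = T**2/3 + 2*J/3)
N(Z) = -4
155*N((3 - 5)*y(1, 3)) = 155*(-4) = -620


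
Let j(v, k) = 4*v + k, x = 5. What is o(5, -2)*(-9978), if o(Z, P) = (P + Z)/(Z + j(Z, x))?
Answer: -4989/5 ≈ -997.80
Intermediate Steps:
j(v, k) = k + 4*v
o(Z, P) = (P + Z)/(5 + 5*Z) (o(Z, P) = (P + Z)/(Z + (5 + 4*Z)) = (P + Z)/(5 + 5*Z))
o(5, -2)*(-9978) = ((-2 + 5)/(5*(1 + 5)))*(-9978) = ((⅕)*3/6)*(-9978) = ((⅕)*(⅙)*3)*(-9978) = (⅒)*(-9978) = -4989/5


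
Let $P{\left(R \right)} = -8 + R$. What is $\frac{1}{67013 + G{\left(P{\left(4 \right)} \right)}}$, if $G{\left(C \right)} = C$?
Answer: $\frac{1}{67009} \approx 1.4923 \cdot 10^{-5}$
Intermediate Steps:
$\frac{1}{67013 + G{\left(P{\left(4 \right)} \right)}} = \frac{1}{67013 + \left(-8 + 4\right)} = \frac{1}{67013 - 4} = \frac{1}{67009}$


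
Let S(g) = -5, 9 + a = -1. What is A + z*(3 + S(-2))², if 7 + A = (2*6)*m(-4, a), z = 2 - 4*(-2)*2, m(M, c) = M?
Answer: 17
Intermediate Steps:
a = -10 (a = -9 - 1 = -10)
z = 18 (z = 2 + 8*2 = 2 + 16 = 18)
A = -55 (A = -7 + (2*6)*(-4) = -7 + 12*(-4) = -7 - 48 = -55)
A + z*(3 + S(-2))² = -55 + 18*(3 - 5)² = -55 + 18*(-2)² = -55 + 18*4 = -55 + 72 = 17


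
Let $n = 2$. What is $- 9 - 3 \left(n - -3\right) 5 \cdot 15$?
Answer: $10125$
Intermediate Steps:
$- 9 - 3 \left(n - -3\right) 5 \cdot 15 = - 9 - 3 \left(2 - -3\right) 5 \cdot 15 = - 9 - 3 \left(2 + 3\right) 5 \cdot 15 = - 9 \left(-3\right) 5 \cdot 5 \cdot 15 = - 9 \left(\left(-15\right) 5\right) 15 = \left(-9\right) \left(-75\right) 15 = 675 \cdot 15 = 10125$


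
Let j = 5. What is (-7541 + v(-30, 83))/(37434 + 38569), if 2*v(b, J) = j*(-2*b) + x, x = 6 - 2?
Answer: -7389/76003 ≈ -0.097220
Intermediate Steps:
x = 4
v(b, J) = 2 - 5*b (v(b, J) = (5*(-2*b) + 4)/2 = (-10*b + 4)/2 = (4 - 10*b)/2 = 2 - 5*b)
(-7541 + v(-30, 83))/(37434 + 38569) = (-7541 + (2 - 5*(-30)))/(37434 + 38569) = (-7541 + (2 + 150))/76003 = (-7541 + 152)*(1/76003) = -7389*1/76003 = -7389/76003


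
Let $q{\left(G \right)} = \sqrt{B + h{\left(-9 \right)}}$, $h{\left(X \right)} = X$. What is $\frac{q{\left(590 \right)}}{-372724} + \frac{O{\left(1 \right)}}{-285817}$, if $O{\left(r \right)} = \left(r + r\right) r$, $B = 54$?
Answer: $- \frac{2}{285817} - \frac{3 \sqrt{5}}{372724} \approx -2.4995 \cdot 10^{-5}$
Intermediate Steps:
$O{\left(r \right)} = 2 r^{2}$ ($O{\left(r \right)} = 2 r r = 2 r^{2}$)
$q{\left(G \right)} = 3 \sqrt{5}$ ($q{\left(G \right)} = \sqrt{54 - 9} = \sqrt{45} = 3 \sqrt{5}$)
$\frac{q{\left(590 \right)}}{-372724} + \frac{O{\left(1 \right)}}{-285817} = \frac{3 \sqrt{5}}{-372724} + \frac{2 \cdot 1^{2}}{-285817} = 3 \sqrt{5} \left(- \frac{1}{372724}\right) + 2 \cdot 1 \left(- \frac{1}{285817}\right) = - \frac{3 \sqrt{5}}{372724} + 2 \left(- \frac{1}{285817}\right) = - \frac{3 \sqrt{5}}{372724} - \frac{2}{285817} = - \frac{2}{285817} - \frac{3 \sqrt{5}}{372724}$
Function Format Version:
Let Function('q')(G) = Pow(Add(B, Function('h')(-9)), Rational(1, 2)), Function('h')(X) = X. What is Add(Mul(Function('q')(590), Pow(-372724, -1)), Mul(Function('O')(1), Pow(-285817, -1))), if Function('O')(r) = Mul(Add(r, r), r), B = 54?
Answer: Add(Rational(-2, 285817), Mul(Rational(-3, 372724), Pow(5, Rational(1, 2)))) ≈ -2.4995e-5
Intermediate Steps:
Function('O')(r) = Mul(2, Pow(r, 2)) (Function('O')(r) = Mul(Mul(2, r), r) = Mul(2, Pow(r, 2)))
Function('q')(G) = Mul(3, Pow(5, Rational(1, 2))) (Function('q')(G) = Pow(Add(54, -9), Rational(1, 2)) = Pow(45, Rational(1, 2)) = Mul(3, Pow(5, Rational(1, 2))))
Add(Mul(Function('q')(590), Pow(-372724, -1)), Mul(Function('O')(1), Pow(-285817, -1))) = Add(Mul(Mul(3, Pow(5, Rational(1, 2))), Pow(-372724, -1)), Mul(Mul(2, Pow(1, 2)), Pow(-285817, -1))) = Add(Mul(Mul(3, Pow(5, Rational(1, 2))), Rational(-1, 372724)), Mul(Mul(2, 1), Rational(-1, 285817))) = Add(Mul(Rational(-3, 372724), Pow(5, Rational(1, 2))), Mul(2, Rational(-1, 285817))) = Add(Mul(Rational(-3, 372724), Pow(5, Rational(1, 2))), Rational(-2, 285817)) = Add(Rational(-2, 285817), Mul(Rational(-3, 372724), Pow(5, Rational(1, 2))))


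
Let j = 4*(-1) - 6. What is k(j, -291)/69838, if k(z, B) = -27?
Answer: -27/69838 ≈ -0.00038661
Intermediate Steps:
j = -10 (j = -4 - 6 = -10)
k(j, -291)/69838 = -27/69838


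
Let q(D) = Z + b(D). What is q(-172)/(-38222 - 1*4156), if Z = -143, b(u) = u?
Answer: 15/2018 ≈ 0.0074331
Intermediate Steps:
q(D) = -143 + D
q(-172)/(-38222 - 1*4156) = (-143 - 172)/(-38222 - 1*4156) = -315/(-38222 - 4156) = -315/(-42378) = -315*(-1/42378) = 15/2018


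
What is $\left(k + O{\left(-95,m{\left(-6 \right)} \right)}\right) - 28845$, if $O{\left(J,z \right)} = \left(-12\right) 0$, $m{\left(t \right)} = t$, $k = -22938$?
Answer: $-51783$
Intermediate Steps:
$O{\left(J,z \right)} = 0$
$\left(k + O{\left(-95,m{\left(-6 \right)} \right)}\right) - 28845 = \left(-22938 + 0\right) - 28845 = -22938 - 28845 = -51783$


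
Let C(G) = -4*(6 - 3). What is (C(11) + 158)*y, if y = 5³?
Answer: 18250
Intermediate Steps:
C(G) = -12 (C(G) = -4*3 = -12)
y = 125
(C(11) + 158)*y = (-12 + 158)*125 = 146*125 = 18250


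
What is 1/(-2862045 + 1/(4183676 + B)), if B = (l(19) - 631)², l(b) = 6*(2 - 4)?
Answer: -4597125/13157178620624 ≈ -3.4940e-7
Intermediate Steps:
l(b) = -12 (l(b) = 6*(-2) = -12)
B = 413449 (B = (-12 - 631)² = (-643)² = 413449)
1/(-2862045 + 1/(4183676 + B)) = 1/(-2862045 + 1/(4183676 + 413449)) = 1/(-2862045 + 1/4597125) = 1/(-13157178620624/4597125) = -4597125/13157178620624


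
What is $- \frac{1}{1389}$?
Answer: $- \frac{1}{1389} \approx -0.00071994$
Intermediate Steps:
$- \frac{1}{1389}$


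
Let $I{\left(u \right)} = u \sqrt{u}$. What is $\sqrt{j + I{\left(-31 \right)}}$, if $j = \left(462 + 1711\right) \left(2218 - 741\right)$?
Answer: $\sqrt{3209521 - 31 i \sqrt{31}} \approx 1791.5 - 0.048 i$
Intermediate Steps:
$j = 3209521$ ($j = 2173 \cdot 1477 = 3209521$)
$I{\left(u \right)} = u^{\frac{3}{2}}$
$\sqrt{j + I{\left(-31 \right)}} = \sqrt{3209521 + \left(-31\right)^{\frac{3}{2}}} = \sqrt{3209521 - 31 i \sqrt{31}}$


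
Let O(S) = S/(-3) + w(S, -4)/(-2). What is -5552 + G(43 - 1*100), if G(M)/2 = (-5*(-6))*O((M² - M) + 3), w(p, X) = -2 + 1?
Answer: -71702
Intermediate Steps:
w(p, X) = -1
O(S) = ½ - S/3 (O(S) = S/(-3) - 1/(-2) = S*(-⅓) - 1*(-½) = -S/3 + ½ = ½ - S/3)
G(M) = -30 - 20*M² + 20*M (G(M) = 2*((-5*(-6))*(½ - ((M² - M) + 3)/3)) = 2*(30*(½ - (3 + M² - M)/3)) = 2*(30*(½ + (-1 - M²/3 + M/3))) = 2*(30*(-½ - M²/3 + M/3)) = 2*(-15 - 10*M² + 10*M) = -30 - 20*M² + 20*M)
-5552 + G(43 - 1*100) = -5552 + (-30 - 20*(43 - 1*100)² + 20*(43 - 1*100)) = -5552 + (-30 - 20*(43 - 100)² + 20*(43 - 100)) = -5552 + (-30 - 20*(-57)² + 20*(-57)) = -5552 + (-30 - 20*3249 - 1140) = -5552 + (-30 - 64980 - 1140) = -5552 - 66150 = -71702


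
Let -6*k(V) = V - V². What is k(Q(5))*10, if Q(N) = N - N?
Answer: 0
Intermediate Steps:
Q(N) = 0
k(V) = -V/6 + V²/6 (k(V) = -(V - V²)/6 = -V/6 + V²/6)
k(Q(5))*10 = ((⅙)*0*(-1 + 0))*10 = ((⅙)*0*(-1))*10 = 0*10 = 0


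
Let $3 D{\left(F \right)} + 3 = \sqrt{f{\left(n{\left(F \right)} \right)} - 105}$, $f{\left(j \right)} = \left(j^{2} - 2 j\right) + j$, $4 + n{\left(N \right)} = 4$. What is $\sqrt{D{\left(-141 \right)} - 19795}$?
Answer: $\frac{\sqrt{-178164 + 3 i \sqrt{105}}}{3} \approx 0.012138 + 140.7 i$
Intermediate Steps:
$n{\left(N \right)} = 0$ ($n{\left(N \right)} = -4 + 4 = 0$)
$f{\left(j \right)} = j^{2} - j$
$D{\left(F \right)} = -1 + \frac{i \sqrt{105}}{3}$ ($D{\left(F \right)} = -1 + \frac{\sqrt{0 \left(-1 + 0\right) - 105}}{3} = -1 + \frac{\sqrt{0 \left(-1\right) - 105}}{3} = -1 + \frac{\sqrt{0 - 105}}{3} = -1 + \frac{\sqrt{-105}}{3} = -1 + \frac{i \sqrt{105}}{3}$)
$\sqrt{D{\left(-141 \right)} - 19795} = \sqrt{\left(-1 + \frac{i \sqrt{105}}{3}\right) - 19795} = \sqrt{-19796 + \frac{i \sqrt{105}}{3}}$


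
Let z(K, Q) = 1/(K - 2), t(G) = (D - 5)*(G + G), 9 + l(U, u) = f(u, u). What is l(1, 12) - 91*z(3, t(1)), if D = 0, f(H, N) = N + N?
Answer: -76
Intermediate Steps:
f(H, N) = 2*N
l(U, u) = -9 + 2*u
t(G) = -10*G (t(G) = (0 - 5)*(G + G) = -10*G)
z(K, Q) = 1/(-2 + K)
l(1, 12) - 91*z(3, t(1)) = (-9 + 2*12) - 91/(-2 + 3) = (-9 + 24) - 91/1 = 15 - 91*1 = 15 - 91 = -76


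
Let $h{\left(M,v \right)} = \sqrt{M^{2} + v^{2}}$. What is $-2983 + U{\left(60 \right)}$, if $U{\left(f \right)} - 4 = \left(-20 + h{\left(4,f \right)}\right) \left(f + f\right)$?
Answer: $-5379 + 480 \sqrt{226} \approx 1837.0$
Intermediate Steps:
$U{\left(f \right)} = 4 + 2 f \left(-20 + \sqrt{16 + f^{2}}\right)$ ($U{\left(f \right)} = 4 + \left(-20 + \sqrt{4^{2} + f^{2}}\right) \left(f + f\right) = 4 + \left(-20 + \sqrt{16 + f^{2}}\right) 2 f = 4 + 2 f \left(-20 + \sqrt{16 + f^{2}}\right)$)
$-2983 + U{\left(60 \right)} = -2983 + \left(4 - 2400 + 2 \cdot 60 \sqrt{16 + 60^{2}}\right) = -2983 + \left(4 - 2400 + 2 \cdot 60 \sqrt{16 + 3600}\right) = -2983 + \left(4 - 2400 + 2 \cdot 60 \sqrt{3616}\right) = -2983 + \left(4 - 2400 + 2 \cdot 60 \cdot 4 \sqrt{226}\right) = -2983 + \left(4 - 2400 + 480 \sqrt{226}\right) = -2983 - \left(2396 - 480 \sqrt{226}\right) = -5379 + 480 \sqrt{226}$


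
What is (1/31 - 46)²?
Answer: 2030625/961 ≈ 2113.0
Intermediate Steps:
(1/31 - 46)² = (-1425/31)² = 2030625/961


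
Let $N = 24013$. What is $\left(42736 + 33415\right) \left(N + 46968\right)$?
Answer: $5405274131$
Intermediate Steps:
$\left(42736 + 33415\right) \left(N + 46968\right) = \left(42736 + 33415\right) \left(24013 + 46968\right) = 76151 \cdot 70981 = 5405274131$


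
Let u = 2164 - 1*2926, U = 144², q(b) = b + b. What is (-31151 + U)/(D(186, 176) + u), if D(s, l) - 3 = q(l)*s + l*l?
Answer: -10415/95689 ≈ -0.10884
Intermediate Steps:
q(b) = 2*b
D(s, l) = 3 + l² + 2*l*s (D(s, l) = 3 + ((2*l)*s + l*l) = 3 + (2*l*s + l²) = 3 + (l² + 2*l*s) = 3 + l² + 2*l*s)
U = 20736
u = -762 (u = 2164 - 2926 = -762)
(-31151 + U)/(D(186, 176) + u) = (-31151 + 20736)/((3 + 176² + 2*176*186) - 762) = -10415/((3 + 30976 + 65472) - 762) = -10415/(96451 - 762) = -10415/95689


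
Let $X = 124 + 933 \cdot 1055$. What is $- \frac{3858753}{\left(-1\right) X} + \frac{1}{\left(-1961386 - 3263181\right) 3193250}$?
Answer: $\frac{64376921355143796311}{16423738985609437250} \approx 3.9197$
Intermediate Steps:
$X = 984439$ ($X = 124 + 984315 = 984439$)
$- \frac{3858753}{\left(-1\right) X} + \frac{1}{\left(-1961386 - 3263181\right) 3193250} = - \frac{3858753}{\left(-1\right) 984439} + \frac{1}{\left(-1961386 - 3263181\right) 3193250} = - \frac{3858753}{-984439} + \frac{1}{-5224567} \cdot \frac{1}{3193250} = \left(-3858753\right) \left(- \frac{1}{984439}\right) - \frac{1}{16683348572750} = \frac{3858753}{984439} - \frac{1}{16683348572750} = \frac{64376921355143796311}{16423738985609437250}$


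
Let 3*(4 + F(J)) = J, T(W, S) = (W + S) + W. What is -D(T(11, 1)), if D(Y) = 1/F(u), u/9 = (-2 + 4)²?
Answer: -⅛ ≈ -0.12500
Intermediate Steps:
T(W, S) = S + 2*W (T(W, S) = (S + W) + W = S + 2*W)
u = 36 (u = 9*(-2 + 4)² = 9*2² = 9*4 = 36)
F(J) = -4 + J/3
D(Y) = ⅛ (D(Y) = 1/(-4 + (⅓)*36) = 1/(-4 + 12) = 1/8 = ⅛)
-D(T(11, 1)) = -1*⅛ = -⅛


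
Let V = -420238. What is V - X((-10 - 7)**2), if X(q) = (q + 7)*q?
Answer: -505782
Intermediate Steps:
X(q) = q*(7 + q) (X(q) = (7 + q)*q = q*(7 + q))
V - X((-10 - 7)**2) = -420238 - (-10 - 7)**2*(7 + (-10 - 7)**2) = -420238 - (-17)**2*(7 + (-17)**2) = -420238 - 289*(7 + 289) = -420238 - 289*296 = -420238 - 1*85544 = -420238 - 85544 = -505782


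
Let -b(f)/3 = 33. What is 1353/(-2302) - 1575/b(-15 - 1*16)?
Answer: 387967/25322 ≈ 15.321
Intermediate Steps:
b(f) = -99 (b(f) = -3*33 = -99)
1353/(-2302) - 1575/b(-15 - 1*16) = 1353/(-2302) - 1575/(-99) = 1353*(-1/2302) - 1575*(-1/99) = -1353/2302 + 175/11 = 387967/25322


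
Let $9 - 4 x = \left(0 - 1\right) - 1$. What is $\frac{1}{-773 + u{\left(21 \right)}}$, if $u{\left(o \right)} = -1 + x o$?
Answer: $- \frac{4}{2865} \approx -0.0013962$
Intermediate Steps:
$x = \frac{11}{4}$ ($x = \frac{9}{4} - \frac{\left(0 - 1\right) - 1}{4} = \frac{9}{4} - \frac{-1 - 1}{4} = \frac{9}{4} - - \frac{1}{2} = \frac{9}{4} + \frac{1}{2} = \frac{11}{4} \approx 2.75$)
$u{\left(o \right)} = -1 + \frac{11 o}{4}$
$\frac{1}{-773 + u{\left(21 \right)}} = \frac{1}{-773 + \left(-1 + \frac{11}{4} \cdot 21\right)} = \frac{1}{-773 + \left(-1 + \frac{231}{4}\right)} = \frac{1}{-773 + \frac{227}{4}} = \frac{1}{- \frac{2865}{4}} = - \frac{4}{2865}$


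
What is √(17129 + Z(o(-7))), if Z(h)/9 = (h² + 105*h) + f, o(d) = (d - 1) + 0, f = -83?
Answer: √9398 ≈ 96.943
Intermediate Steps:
o(d) = -1 + d (o(d) = (-1 + d) + 0 = -1 + d)
Z(h) = -747 + 9*h² + 945*h (Z(h) = 9*((h² + 105*h) - 83) = 9*(-83 + h² + 105*h) = -747 + 9*h² + 945*h)
√(17129 + Z(o(-7))) = √(17129 + (-747 + 9*(-1 - 7)² + 945*(-1 - 7))) = √(17129 + (-747 + 9*(-8)² + 945*(-8))) = √(17129 + (-747 + 9*64 - 7560)) = √(17129 + (-747 + 576 - 7560)) = √(17129 - 7731) = √9398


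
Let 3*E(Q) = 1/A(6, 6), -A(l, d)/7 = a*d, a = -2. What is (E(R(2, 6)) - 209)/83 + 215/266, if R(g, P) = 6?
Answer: -679463/397404 ≈ -1.7098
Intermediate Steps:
A(l, d) = 14*d (A(l, d) = -(-14)*d = 14*d)
E(Q) = 1/252 (E(Q) = 1/(3*((14*6))) = (⅓)/84 = (⅓)*(1/84) = 1/252)
(E(R(2, 6)) - 209)/83 + 215/266 = (1/252 - 209)/83 + 215/266 = -52667/252*1/83 + 215*(1/266) = -52667/20916 + 215/266 = -679463/397404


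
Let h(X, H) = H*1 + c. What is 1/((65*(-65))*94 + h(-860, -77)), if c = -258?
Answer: -1/397485 ≈ -2.5158e-6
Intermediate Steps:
h(X, H) = -258 + H (h(X, H) = H*1 - 258 = H - 258 = -258 + H)
1/((65*(-65))*94 + h(-860, -77)) = 1/((65*(-65))*94 + (-258 - 77)) = 1/(-4225*94 - 335) = 1/(-397150 - 335) = 1/(-397485) = -1/397485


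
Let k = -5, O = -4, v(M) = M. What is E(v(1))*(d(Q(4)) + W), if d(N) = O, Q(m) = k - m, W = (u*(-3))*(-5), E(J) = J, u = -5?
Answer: -79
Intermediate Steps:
W = -75 (W = -5*(-3)*(-5) = 15*(-5) = -75)
Q(m) = -5 - m
d(N) = -4
E(v(1))*(d(Q(4)) + W) = 1*(-4 - 75) = 1*(-79) = -79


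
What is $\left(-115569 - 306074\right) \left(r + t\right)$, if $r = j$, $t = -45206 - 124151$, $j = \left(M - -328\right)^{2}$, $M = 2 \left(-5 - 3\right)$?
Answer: $30363777359$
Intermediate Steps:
$M = -16$ ($M = 2 \left(-8\right) = -16$)
$j = 97344$ ($j = \left(-16 - -328\right)^{2} = \left(-16 + 328\right)^{2} = 312^{2} = 97344$)
$t = -169357$
$r = 97344$
$\left(-115569 - 306074\right) \left(r + t\right) = \left(-115569 - 306074\right) \left(97344 - 169357\right) = \left(-421643\right) \left(-72013\right) = 30363777359$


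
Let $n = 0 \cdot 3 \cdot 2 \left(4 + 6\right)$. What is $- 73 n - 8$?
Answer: $-8$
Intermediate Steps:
$n = 0$ ($n = 0 \cdot 2 \cdot 10 = 0 \cdot 20 = 0$)
$- 73 n - 8 = \left(-73\right) 0 - 8 = 0 - 8 = -8$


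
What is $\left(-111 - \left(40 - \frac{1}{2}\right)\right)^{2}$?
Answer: $\frac{90601}{4} \approx 22650.0$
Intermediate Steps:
$\left(-111 - \left(40 - \frac{1}{2}\right)\right)^{2} = \left(-111 + \left(\left(-5 + \frac{1}{2}\right) - 35\right)\right)^{2} = \left(-111 - \frac{79}{2}\right)^{2} = \left(- \frac{301}{2}\right)^{2} = \frac{90601}{4}$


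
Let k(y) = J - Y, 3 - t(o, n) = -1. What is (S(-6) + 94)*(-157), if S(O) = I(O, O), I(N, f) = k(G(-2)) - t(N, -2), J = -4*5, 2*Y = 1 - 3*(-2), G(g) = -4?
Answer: -20881/2 ≈ -10441.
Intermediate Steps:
t(o, n) = 4 (t(o, n) = 3 - 1*(-1) = 3 + 1 = 4)
Y = 7/2 (Y = (1 - 3*(-2))/2 = (1 + 6)/2 = (1/2)*7 = 7/2 ≈ 3.5000)
J = -20
k(y) = -47/2 (k(y) = -20 - 1*7/2 = -20 - 7/2 = -47/2)
I(N, f) = -55/2 (I(N, f) = -47/2 - 1*4 = -47/2 - 4 = -55/2)
S(O) = -55/2
(S(-6) + 94)*(-157) = (-55/2 + 94)*(-157) = (133/2)*(-157) = -20881/2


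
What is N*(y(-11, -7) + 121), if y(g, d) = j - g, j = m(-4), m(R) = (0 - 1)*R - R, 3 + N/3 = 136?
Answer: 55860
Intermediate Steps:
N = 399 (N = -9 + 3*136 = -9 + 408 = 399)
m(R) = -2*R (m(R) = -R - R = -2*R)
j = 8 (j = -2*(-4) = 8)
y(g, d) = 8 - g
N*(y(-11, -7) + 121) = 399*((8 - 1*(-11)) + 121) = 399*((8 + 11) + 121) = 399*(19 + 121) = 399*140 = 55860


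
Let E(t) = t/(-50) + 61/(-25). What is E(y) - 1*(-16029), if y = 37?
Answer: 801291/50 ≈ 16026.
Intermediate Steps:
E(t) = -61/25 - t/50 (E(t) = t*(-1/50) + 61*(-1/25) = -t/50 - 61/25 = -61/25 - t/50)
E(y) - 1*(-16029) = (-61/25 - 1/50*37) - 1*(-16029) = (-61/25 - 37/50) + 16029 = -159/50 + 16029 = 801291/50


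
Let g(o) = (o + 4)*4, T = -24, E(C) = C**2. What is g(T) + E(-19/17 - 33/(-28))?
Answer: -18125239/226576 ≈ -79.996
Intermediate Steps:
g(o) = 16 + 4*o (g(o) = (4 + o)*4 = 16 + 4*o)
g(T) + E(-19/17 - 33/(-28)) = (16 + 4*(-24)) + (-19/17 - 33/(-28))**2 = (16 - 96) + (-19*1/17 - 33*(-1/28))**2 = -80 + (-19/17 + 33/28)**2 = -80 + (29/476)**2 = -80 + 841/226576 = -18125239/226576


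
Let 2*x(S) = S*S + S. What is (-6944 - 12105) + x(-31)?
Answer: -18584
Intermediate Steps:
x(S) = S/2 + S²/2 (x(S) = (S*S + S)/2 = (S² + S)/2 = (S + S²)/2 = S/2 + S²/2)
(-6944 - 12105) + x(-31) = (-6944 - 12105) + (½)*(-31)*(1 - 31) = -19049 + (½)*(-31)*(-30) = -19049 + 465 = -18584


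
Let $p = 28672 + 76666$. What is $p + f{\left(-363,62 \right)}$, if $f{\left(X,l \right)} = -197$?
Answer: $105141$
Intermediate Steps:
$p = 105338$
$p + f{\left(-363,62 \right)} = 105338 - 197 = 105141$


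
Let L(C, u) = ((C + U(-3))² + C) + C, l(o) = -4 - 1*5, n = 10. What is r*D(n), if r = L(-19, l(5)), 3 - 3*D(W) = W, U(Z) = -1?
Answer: -2534/3 ≈ -844.67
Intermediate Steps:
D(W) = 1 - W/3
l(o) = -9 (l(o) = -4 - 5 = -9)
L(C, u) = (-1 + C)² + 2*C (L(C, u) = ((C - 1)² + C) + C = ((-1 + C)² + C) + C = (C + (-1 + C)²) + C = (-1 + C)² + 2*C)
r = 362 (r = 1 + (-19)² = 1 + 361 = 362)
r*D(n) = 362*(1 - ⅓*10) = 362*(1 - 10/3) = 362*(-7/3) = -2534/3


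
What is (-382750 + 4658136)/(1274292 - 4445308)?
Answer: -2137693/1585508 ≈ -1.3483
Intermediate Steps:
(-382750 + 4658136)/(1274292 - 4445308) = 4275386/(-3171016) = 4275386*(-1/3171016) = -2137693/1585508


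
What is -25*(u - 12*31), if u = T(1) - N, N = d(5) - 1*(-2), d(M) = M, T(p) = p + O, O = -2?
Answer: 9500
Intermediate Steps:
T(p) = -2 + p (T(p) = p - 2 = -2 + p)
N = 7 (N = 5 - 1*(-2) = 5 + 2 = 7)
u = -8 (u = (-2 + 1) - 1*7 = -1 - 7 = -8)
-25*(u - 12*31) = -25*(-8 - 12*31) = -25*(-8 - 372) = -25*(-380) = 9500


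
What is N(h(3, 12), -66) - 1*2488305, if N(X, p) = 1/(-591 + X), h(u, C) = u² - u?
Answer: -1455658426/585 ≈ -2.4883e+6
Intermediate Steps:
N(h(3, 12), -66) - 1*2488305 = 1/(-591 + 3*(-1 + 3)) - 1*2488305 = 1/(-591 + 3*2) - 2488305 = 1/(-591 + 6) - 2488305 = 1/(-585) - 2488305 = -1/585 - 2488305 = -1455658426/585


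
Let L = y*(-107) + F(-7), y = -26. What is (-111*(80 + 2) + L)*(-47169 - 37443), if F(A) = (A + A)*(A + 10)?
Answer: 538301544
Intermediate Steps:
F(A) = 2*A*(10 + A) (F(A) = (2*A)*(10 + A) = 2*A*(10 + A))
L = 2740 (L = -26*(-107) + 2*(-7)*(10 - 7) = 2782 + 2*(-7)*3 = 2782 - 42 = 2740)
(-111*(80 + 2) + L)*(-47169 - 37443) = (-111*(80 + 2) + 2740)*(-47169 - 37443) = (-111*82 + 2740)*(-84612) = (-9102 + 2740)*(-84612) = -6362*(-84612) = 538301544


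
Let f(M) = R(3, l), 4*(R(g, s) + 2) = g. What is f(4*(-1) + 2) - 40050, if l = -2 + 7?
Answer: -160205/4 ≈ -40051.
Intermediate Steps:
l = 5
R(g, s) = -2 + g/4
f(M) = -5/4 (f(M) = -2 + (¼)*3 = -2 + ¾ = -5/4)
f(4*(-1) + 2) - 40050 = -5/4 - 40050 = -160205/4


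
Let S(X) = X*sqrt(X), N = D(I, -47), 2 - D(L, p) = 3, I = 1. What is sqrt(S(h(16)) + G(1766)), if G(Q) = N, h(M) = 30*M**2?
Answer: sqrt(-1 + 122880*sqrt(30)) ≈ 820.39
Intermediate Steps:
D(L, p) = -1 (D(L, p) = 2 - 1*3 = 2 - 3 = -1)
N = -1
S(X) = X**(3/2)
G(Q) = -1
sqrt(S(h(16)) + G(1766)) = sqrt((30*16**2)**(3/2) - 1) = sqrt((30*256)**(3/2) - 1) = sqrt(7680**(3/2) - 1) = sqrt(122880*sqrt(30) - 1) = sqrt(-1 + 122880*sqrt(30))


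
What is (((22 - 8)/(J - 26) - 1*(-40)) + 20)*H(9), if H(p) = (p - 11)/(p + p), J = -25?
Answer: -3046/459 ≈ -6.6362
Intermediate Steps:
H(p) = (-11 + p)/(2*p) (H(p) = (-11 + p)/((2*p)) = (-11 + p)*(1/(2*p)) = (-11 + p)/(2*p))
(((22 - 8)/(J - 26) - 1*(-40)) + 20)*H(9) = (((22 - 8)/(-25 - 26) - 1*(-40)) + 20)*((½)*(-11 + 9)/9) = ((14/(-51) + 40) + 20)*((½)*(⅑)*(-2)) = ((14*(-1/51) + 40) + 20)*(-⅑) = ((-14/51 + 40) + 20)*(-⅑) = (2026/51 + 20)*(-⅑) = (3046/51)*(-⅑) = -3046/459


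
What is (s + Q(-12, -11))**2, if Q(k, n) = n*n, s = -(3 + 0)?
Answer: 13924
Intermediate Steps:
s = -3 (s = -1*3 = -3)
Q(k, n) = n**2
(s + Q(-12, -11))**2 = (-3 + (-11)**2)**2 = (-3 + 121)**2 = 118**2 = 13924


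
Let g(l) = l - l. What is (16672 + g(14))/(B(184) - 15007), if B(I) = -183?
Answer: -8336/7595 ≈ -1.0976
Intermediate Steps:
g(l) = 0
(16672 + g(14))/(B(184) - 15007) = (16672 + 0)/(-183 - 15007) = 16672/(-15190) = 16672*(-1/15190) = -8336/7595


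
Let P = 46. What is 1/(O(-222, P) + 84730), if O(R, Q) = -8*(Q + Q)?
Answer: 1/83994 ≈ 1.1906e-5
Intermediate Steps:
O(R, Q) = -16*Q
1/(O(-222, P) + 84730) = 1/(-16*46 + 84730) = 1/(-736 + 84730) = 1/83994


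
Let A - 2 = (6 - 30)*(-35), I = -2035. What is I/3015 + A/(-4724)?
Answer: -1215197/1424286 ≈ -0.85320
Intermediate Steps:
A = 842 (A = 2 + (6 - 30)*(-35) = 2 - 24*(-35) = 2 + 840 = 842)
I/3015 + A/(-4724) = -2035/3015 + 842/(-4724) = -2035*1/3015 + 842*(-1/4724) = -407/603 - 421/2362 = -1215197/1424286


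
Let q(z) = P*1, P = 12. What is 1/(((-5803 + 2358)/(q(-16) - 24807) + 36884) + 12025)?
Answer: 4959/242540420 ≈ 2.0446e-5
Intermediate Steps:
q(z) = 12 (q(z) = 12*1 = 12)
1/(((-5803 + 2358)/(q(-16) - 24807) + 36884) + 12025) = 1/(((-5803 + 2358)/(12 - 24807) + 36884) + 12025) = 1/((-3445/(-24795) + 36884) + 12025) = 1/((-3445*(-1/24795) + 36884) + 12025) = 1/((689/4959 + 36884) + 12025) = 1/(182908445/4959 + 12025) = 1/(242540420/4959) = 4959/242540420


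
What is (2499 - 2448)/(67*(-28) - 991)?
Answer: -51/2867 ≈ -0.017789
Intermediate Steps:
(2499 - 2448)/(67*(-28) - 991) = 51/(-1876 - 991) = 51/(-2867) = 51*(-1/2867) = -51/2867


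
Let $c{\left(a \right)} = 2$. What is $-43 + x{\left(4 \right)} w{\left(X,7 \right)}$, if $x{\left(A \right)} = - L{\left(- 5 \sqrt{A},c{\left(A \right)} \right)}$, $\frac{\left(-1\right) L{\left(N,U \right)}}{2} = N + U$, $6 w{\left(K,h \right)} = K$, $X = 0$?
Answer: $-43$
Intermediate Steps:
$w{\left(K,h \right)} = \frac{K}{6}$
$L{\left(N,U \right)} = - 2 N - 2 U$ ($L{\left(N,U \right)} = - 2 \left(N + U\right) = - 2 N - 2 U$)
$x{\left(A \right)} = 4 - 10 \sqrt{A}$ ($x{\left(A \right)} = - (- 2 \left(- 5 \sqrt{A}\right) - 4) = - (10 \sqrt{A} - 4) = - (-4 + 10 \sqrt{A}) = 4 - 10 \sqrt{A}$)
$-43 + x{\left(4 \right)} w{\left(X,7 \right)} = -43 + \left(4 - 10 \sqrt{4}\right) \frac{1}{6} \cdot 0 = -43 + \left(4 - 20\right) 0 = -43 - 0 = -43 + 0 = -43$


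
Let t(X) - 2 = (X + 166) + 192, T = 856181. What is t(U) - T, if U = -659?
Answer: -856480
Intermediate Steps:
t(X) = 360 + X (t(X) = 2 + ((X + 166) + 192) = 2 + ((166 + X) + 192) = 2 + (358 + X) = 360 + X)
t(U) - T = (360 - 659) - 1*856181 = -299 - 856181 = -856480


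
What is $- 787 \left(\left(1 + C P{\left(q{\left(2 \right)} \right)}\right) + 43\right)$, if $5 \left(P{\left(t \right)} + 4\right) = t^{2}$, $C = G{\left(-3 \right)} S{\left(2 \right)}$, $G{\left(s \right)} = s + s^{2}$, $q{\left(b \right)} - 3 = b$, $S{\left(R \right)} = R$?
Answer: $-44072$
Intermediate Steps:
$q{\left(b \right)} = 3 + b$
$C = 12$ ($C = - 3 \left(1 - 3\right) 2 = \left(-3\right) \left(-2\right) 2 = 6 \cdot 2 = 12$)
$P{\left(t \right)} = -4 + \frac{t^{2}}{5}$
$- 787 \left(\left(1 + C P{\left(q{\left(2 \right)} \right)}\right) + 43\right) = - 787 \left(\left(1 + 12 \left(-4 + \frac{\left(3 + 2\right)^{2}}{5}\right)\right) + 43\right) = - 787 \left(\left(1 + 12 \left(-4 + \frac{5^{2}}{5}\right)\right) + 43\right) = - 787 \left(\left(1 + 12 \left(-4 + \frac{1}{5} \cdot 25\right)\right) + 43\right) = - 787 \left(\left(1 + 12 \left(-4 + 5\right)\right) + 43\right) = - 787 \left(\left(1 + 12 \cdot 1\right) + 43\right) = - 787 \left(\left(1 + 12\right) + 43\right) = - 787 \left(13 + 43\right) = \left(-787\right) 56 = -44072$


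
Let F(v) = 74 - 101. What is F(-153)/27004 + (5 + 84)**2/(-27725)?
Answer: -214647259/748685900 ≈ -0.28670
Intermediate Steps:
F(v) = -27
F(-153)/27004 + (5 + 84)**2/(-27725) = -27/27004 + (5 + 84)**2/(-27725) = -27*1/27004 + 89**2*(-1/27725) = -27/27004 + 7921*(-1/27725) = -27/27004 - 7921/27725 = -214647259/748685900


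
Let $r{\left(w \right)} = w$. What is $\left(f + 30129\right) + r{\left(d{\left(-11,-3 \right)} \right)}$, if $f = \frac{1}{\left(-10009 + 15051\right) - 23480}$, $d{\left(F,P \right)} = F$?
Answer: $\frac{555315683}{18438} \approx 30118.0$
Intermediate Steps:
$f = - \frac{1}{18438}$ ($f = \frac{1}{5042 - 23480} = \frac{1}{-18438} = - \frac{1}{18438} \approx -5.4236 \cdot 10^{-5}$)
$\left(f + 30129\right) + r{\left(d{\left(-11,-3 \right)} \right)} = \left(- \frac{1}{18438} + 30129\right) - 11 = \frac{555518501}{18438} - 11 = \frac{555315683}{18438}$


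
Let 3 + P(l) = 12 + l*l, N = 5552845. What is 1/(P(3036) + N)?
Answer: 1/14770150 ≈ 6.7704e-8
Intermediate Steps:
P(l) = 9 + l² (P(l) = -3 + (12 + l*l) = -3 + (12 + l²) = 9 + l²)
1/(P(3036) + N) = 1/((9 + 3036²) + 5552845) = 1/((9 + 9217296) + 5552845) = 1/(9217305 + 5552845) = 1/14770150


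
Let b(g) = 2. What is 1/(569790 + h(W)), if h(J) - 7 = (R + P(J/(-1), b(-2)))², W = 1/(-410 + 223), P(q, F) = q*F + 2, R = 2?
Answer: 34969/19925793793 ≈ 1.7550e-6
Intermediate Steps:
P(q, F) = 2 + F*q (P(q, F) = F*q + 2 = 2 + F*q)
W = -1/187 (W = 1/(-187) = -1/187 ≈ -0.0053476)
h(J) = 7 + (4 - 2*J)² (h(J) = 7 + (2 + (2 + 2*(J/(-1))))² = 7 + (2 + (2 + 2*(J*(-1))))² = 7 + (2 + (2 + 2*(-J)))² = 7 + (2 + (2 - 2*J))² = 7 + (4 - 2*J)²)
1/(569790 + h(W)) = 1/(569790 + (7 + 4*(2 - 1*(-1/187))²)) = 1/(569790 + (7 + 4*(2 + 1/187)²)) = 1/(569790 + (7 + 4*(375/187)²)) = 1/(569790 + (7 + 4*(140625/34969))) = 1/(569790 + (7 + 562500/34969)) = 1/(569790 + 807283/34969) = 1/(19925793793/34969) = 34969/19925793793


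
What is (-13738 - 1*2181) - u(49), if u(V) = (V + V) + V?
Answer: -16066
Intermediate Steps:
u(V) = 3*V (u(V) = 2*V + V = 3*V)
(-13738 - 1*2181) - u(49) = (-13738 - 1*2181) - 3*49 = (-13738 - 2181) - 1*147 = -15919 - 147 = -16066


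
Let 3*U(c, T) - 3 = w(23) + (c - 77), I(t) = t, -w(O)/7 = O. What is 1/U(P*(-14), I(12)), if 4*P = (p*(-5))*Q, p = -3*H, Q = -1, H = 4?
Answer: -3/25 ≈ -0.12000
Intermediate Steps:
w(O) = -7*O
p = -12 (p = -3*4 = -12)
P = -15 (P = (-12*(-5)*(-1))/4 = (60*(-1))/4 = (¼)*(-60) = -15)
U(c, T) = -235/3 + c/3 (U(c, T) = 1 + (-7*23 + (c - 77))/3 = 1 + (-161 + (-77 + c))/3 = 1 + (-238 + c)/3 = 1 + (-238/3 + c/3) = -235/3 + c/3)
1/U(P*(-14), I(12)) = 1/(-235/3 + (-15*(-14))/3) = 1/(-235/3 + (⅓)*210) = 1/(-235/3 + 70) = 1/(-25/3) = -3/25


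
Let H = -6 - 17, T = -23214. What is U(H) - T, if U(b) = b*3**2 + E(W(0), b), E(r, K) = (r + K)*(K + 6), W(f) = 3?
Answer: 23347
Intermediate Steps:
H = -23
E(r, K) = (6 + K)*(K + r) (E(r, K) = (K + r)*(6 + K) = (6 + K)*(K + r))
U(b) = 18 + b**2 + 18*b (U(b) = b*3**2 + (b**2 + 6*b + 6*3 + b*3) = b*9 + (b**2 + 6*b + 18 + 3*b) = 9*b + (18 + b**2 + 9*b) = 18 + b**2 + 18*b)
U(H) - T = (18 + (-23)**2 + 18*(-23)) - 1*(-23214) = (18 + 529 - 414) + 23214 = 133 + 23214 = 23347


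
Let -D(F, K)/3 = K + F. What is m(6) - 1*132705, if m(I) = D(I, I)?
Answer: -132741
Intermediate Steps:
D(F, K) = -3*F - 3*K (D(F, K) = -3*(K + F) = -3*(F + K) = -3*F - 3*K)
m(I) = -6*I (m(I) = -3*I - 3*I = -6*I)
m(6) - 1*132705 = -6*6 - 1*132705 = -36 - 132705 = -132741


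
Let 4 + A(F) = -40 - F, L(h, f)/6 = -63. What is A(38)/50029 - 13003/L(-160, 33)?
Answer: 92928013/2701566 ≈ 34.398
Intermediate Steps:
L(h, f) = -378 (L(h, f) = 6*(-63) = -378)
A(F) = -44 - F (A(F) = -4 + (-40 - F) = -44 - F)
A(38)/50029 - 13003/L(-160, 33) = (-44 - 1*38)/50029 - 13003/(-378) = (-44 - 38)*(1/50029) - 13003*(-1/378) = -82*1/50029 + 13003/378 = -82/50029 + 13003/378 = 92928013/2701566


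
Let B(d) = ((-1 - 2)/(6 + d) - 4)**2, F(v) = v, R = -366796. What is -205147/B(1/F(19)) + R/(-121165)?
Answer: -29875543085121/2944188335 ≈ -10147.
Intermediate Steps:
B(d) = (-4 - 3/(6 + d))**2 (B(d) = (-3/(6 + d) - 4)**2 = (-4 - 3/(6 + d))**2)
-205147/B(1/F(19)) + R/(-121165) = -205147*(6 + 1/19)**2/(27 + 4/19)**2 - 366796/(-121165) = -205147*(6 + 1/19)**2/(27 + 4*(1/19))**2 - 366796*(-1/121165) = -205147*13225/(361*(27 + 4/19)**2) + 366796/121165 = -205147/(361*(517/19)**2/13225) + 366796/121165 = -205147/((361/13225)*(267289/361)) + 366796/121165 = -205147/267289/13225 + 366796/121165 = -205147*13225/267289 + 366796/121165 = -2713069075/267289 + 366796/121165 = -29875543085121/2944188335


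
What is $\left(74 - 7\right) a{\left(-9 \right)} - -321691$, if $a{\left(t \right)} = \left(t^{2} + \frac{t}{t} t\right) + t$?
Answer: $325912$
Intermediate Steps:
$a{\left(t \right)} = t^{2} + 2 t$ ($a{\left(t \right)} = \left(t^{2} + 1 t\right) + t = \left(t^{2} + t\right) + t = \left(t + t^{2}\right) + t = t^{2} + 2 t$)
$\left(74 - 7\right) a{\left(-9 \right)} - -321691 = \left(74 - 7\right) \left(- 9 \left(2 - 9\right)\right) - -321691 = 67 \left(\left(-9\right) \left(-7\right)\right) + 321691 = 67 \cdot 63 + 321691 = 4221 + 321691 = 325912$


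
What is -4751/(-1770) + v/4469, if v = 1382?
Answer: 23678359/7910130 ≈ 2.9934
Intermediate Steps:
-4751/(-1770) + v/4469 = -4751/(-1770) + 1382/4469 = -4751*(-1/1770) + 1382*(1/4469) = 4751/1770 + 1382/4469 = 23678359/7910130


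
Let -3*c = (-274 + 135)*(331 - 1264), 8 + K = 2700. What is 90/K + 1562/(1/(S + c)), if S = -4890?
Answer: -101167887743/1346 ≈ -7.5162e+7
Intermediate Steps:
K = 2692 (K = -8 + 2700 = 2692)
c = -43229 (c = -(-274 + 135)*(331 - 1264)/3 = -(-139)*(-933)/3 = -⅓*129687 = -43229)
90/K + 1562/(1/(S + c)) = 90/2692 + 1562/(1/(-4890 - 43229)) = 90*(1/2692) + 1562/(1/(-48119)) = 45/1346 + 1562/(-1/48119) = 45/1346 + 1562*(-48119) = 45/1346 - 75161878 = -101167887743/1346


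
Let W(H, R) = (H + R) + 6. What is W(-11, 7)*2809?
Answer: 5618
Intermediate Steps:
W(H, R) = 6 + H + R
W(-11, 7)*2809 = (6 - 11 + 7)*2809 = 2*2809 = 5618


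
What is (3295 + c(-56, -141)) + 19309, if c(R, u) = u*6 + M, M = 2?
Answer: 21760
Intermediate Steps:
c(R, u) = 2 + 6*u (c(R, u) = u*6 + 2 = 6*u + 2 = 2 + 6*u)
(3295 + c(-56, -141)) + 19309 = (3295 + (2 + 6*(-141))) + 19309 = (3295 + (2 - 846)) + 19309 = (3295 - 844) + 19309 = 2451 + 19309 = 21760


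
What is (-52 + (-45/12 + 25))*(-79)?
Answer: 9717/4 ≈ 2429.3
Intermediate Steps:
(-52 + (-45/12 + 25))*(-79) = (-52 + (-45*1/12 + 25))*(-79) = (-52 + (-15/4 + 25))*(-79) = (-52 + 85/4)*(-79) = -123/4*(-79) = 9717/4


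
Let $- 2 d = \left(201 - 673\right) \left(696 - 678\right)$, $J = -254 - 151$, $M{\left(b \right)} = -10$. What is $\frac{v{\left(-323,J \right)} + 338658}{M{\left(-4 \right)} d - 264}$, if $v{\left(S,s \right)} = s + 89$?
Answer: $- \frac{169171}{21372} \approx -7.9155$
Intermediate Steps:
$J = -405$
$d = 4248$ ($d = - \frac{\left(201 - 673\right) \left(696 - 678\right)}{2} = - \frac{\left(-472\right) 18}{2} = \left(- \frac{1}{2}\right) \left(-8496\right) = 4248$)
$v{\left(S,s \right)} = 89 + s$
$\frac{v{\left(-323,J \right)} + 338658}{M{\left(-4 \right)} d - 264} = \frac{\left(89 - 405\right) + 338658}{\left(-10\right) 4248 - 264} = \frac{-316 + 338658}{-42480 - 264} = \frac{338342}{-42744} = 338342 \left(- \frac{1}{42744}\right) = - \frac{169171}{21372}$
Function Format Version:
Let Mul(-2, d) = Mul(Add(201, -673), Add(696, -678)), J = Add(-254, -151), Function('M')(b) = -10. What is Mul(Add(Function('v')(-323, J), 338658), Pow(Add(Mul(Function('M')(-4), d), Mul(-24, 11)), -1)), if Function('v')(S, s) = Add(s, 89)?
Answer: Rational(-169171, 21372) ≈ -7.9155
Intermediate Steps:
J = -405
d = 4248 (d = Mul(Rational(-1, 2), Mul(Add(201, -673), Add(696, -678))) = Mul(Rational(-1, 2), Mul(-472, 18)) = Mul(Rational(-1, 2), -8496) = 4248)
Function('v')(S, s) = Add(89, s)
Mul(Add(Function('v')(-323, J), 338658), Pow(Add(Mul(Function('M')(-4), d), Mul(-24, 11)), -1)) = Mul(Add(Add(89, -405), 338658), Pow(Add(Mul(-10, 4248), Mul(-24, 11)), -1)) = Mul(Add(-316, 338658), Pow(Add(-42480, -264), -1)) = Mul(338342, Pow(-42744, -1)) = Mul(338342, Rational(-1, 42744)) = Rational(-169171, 21372)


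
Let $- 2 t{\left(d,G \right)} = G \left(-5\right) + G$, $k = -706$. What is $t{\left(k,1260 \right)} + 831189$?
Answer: $833709$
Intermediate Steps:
$t{\left(d,G \right)} = 2 G$ ($t{\left(d,G \right)} = - \frac{G \left(-5\right) + G}{2} = - \frac{- 5 G + G}{2} = - \frac{\left(-4\right) G}{2} = 2 G$)
$t{\left(k,1260 \right)} + 831189 = 2 \cdot 1260 + 831189 = 2520 + 831189 = 833709$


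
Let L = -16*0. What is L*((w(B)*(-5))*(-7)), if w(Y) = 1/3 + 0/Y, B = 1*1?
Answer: 0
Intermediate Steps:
B = 1
w(Y) = ⅓ (w(Y) = 1*(⅓) + 0 = ⅓ + 0 = ⅓)
L = 0
L*((w(B)*(-5))*(-7)) = 0*(((⅓)*(-5))*(-7)) = 0*(-5/3*(-7)) = 0*(35/3) = 0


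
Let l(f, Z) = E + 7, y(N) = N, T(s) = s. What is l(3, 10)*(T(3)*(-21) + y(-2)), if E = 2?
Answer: -585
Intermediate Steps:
l(f, Z) = 9 (l(f, Z) = 2 + 7 = 9)
l(3, 10)*(T(3)*(-21) + y(-2)) = 9*(3*(-21) - 2) = 9*(-63 - 2) = 9*(-65) = -585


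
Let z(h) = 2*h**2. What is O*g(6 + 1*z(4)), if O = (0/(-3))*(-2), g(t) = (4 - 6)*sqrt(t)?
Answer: 0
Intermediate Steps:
g(t) = -2*sqrt(t)
O = 0 (O = (0*(-1/3))*(-2) = 0*(-2) = 0)
O*g(6 + 1*z(4)) = 0*(-2*sqrt(6 + 1*(2*4**2))) = 0*(-2*sqrt(6 + 1*(2*16))) = 0*(-2*sqrt(6 + 1*32)) = 0*(-2*sqrt(6 + 32)) = 0*(-2*sqrt(38)) = 0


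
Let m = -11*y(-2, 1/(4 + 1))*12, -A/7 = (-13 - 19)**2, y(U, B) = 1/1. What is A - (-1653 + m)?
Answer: -5383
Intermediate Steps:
y(U, B) = 1
A = -7168 (A = -7*(-13 - 19)**2 = -7*(-32)**2 = -7*1024 = -7168)
m = -132 (m = -11*1*12 = -11*12 = -132)
A - (-1653 + m) = -7168 - (-1653 - 132) = -7168 - 1*(-1785) = -7168 + 1785 = -5383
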